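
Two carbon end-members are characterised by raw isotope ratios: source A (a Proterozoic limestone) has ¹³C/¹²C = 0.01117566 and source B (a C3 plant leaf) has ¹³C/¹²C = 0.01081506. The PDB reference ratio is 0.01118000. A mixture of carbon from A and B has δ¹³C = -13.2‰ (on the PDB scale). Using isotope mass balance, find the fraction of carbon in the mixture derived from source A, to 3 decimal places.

0.603

δ_A = (0.01117566/0.01118000 − 1)×1000 = (0.999612 − 1)×1000 = -0.388‰
δ_B = (0.01081506/0.01118000 − 1)×1000 = (0.967358 − 1)×1000 = -32.642‰
f_A = (δ_mix − δ_B)/(δ_A − δ_B) = (-13.2 − (-32.642))/(-0.388 − (-32.642))
f_A = 19.442 / 32.254 = 0.6028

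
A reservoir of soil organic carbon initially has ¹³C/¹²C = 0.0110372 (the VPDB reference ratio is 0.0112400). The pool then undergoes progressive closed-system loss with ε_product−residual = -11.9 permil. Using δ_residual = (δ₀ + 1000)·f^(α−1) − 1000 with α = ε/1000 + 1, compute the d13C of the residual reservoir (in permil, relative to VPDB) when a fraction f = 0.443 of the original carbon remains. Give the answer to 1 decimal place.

-8.5 permil

δ₀ = (0.0110372/0.0112400 − 1)×1000 = (0.981957 − 1)×1000 = -18.043 permil
α − 1 = ε/1000 = -0.0119
f^(α−1) = 0.443^(-0.0119) = 1.009736
δ_res = (-18.043 + 1000) × 1.009736 − 1000 = 991.518 − 1000 = -8.48 permil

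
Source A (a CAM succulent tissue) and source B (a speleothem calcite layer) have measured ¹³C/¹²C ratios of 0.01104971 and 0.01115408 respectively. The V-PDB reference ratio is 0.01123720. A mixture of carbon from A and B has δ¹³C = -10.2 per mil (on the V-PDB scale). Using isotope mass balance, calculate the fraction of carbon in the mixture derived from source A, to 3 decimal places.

0.302

δ_A = (0.01104971/0.01123720 − 1)×1000 = (0.983315 − 1)×1000 = -16.685 per mil
δ_B = (0.01115408/0.01123720 − 1)×1000 = (0.992603 − 1)×1000 = -7.397 per mil
f_A = (δ_mix − δ_B)/(δ_A − δ_B) = (-10.2 − (-7.397))/(-16.685 − (-7.397))
f_A = -2.803 / -9.288 = 0.3018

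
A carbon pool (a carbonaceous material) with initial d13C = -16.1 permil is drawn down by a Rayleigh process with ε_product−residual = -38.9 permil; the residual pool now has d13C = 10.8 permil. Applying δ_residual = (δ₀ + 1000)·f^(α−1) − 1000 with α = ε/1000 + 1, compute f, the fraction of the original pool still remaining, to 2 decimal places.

0.50

α − 1 = ε/1000 = -0.0389
(δ_res + 1000)/(δ₀ + 1000) = (10.8 + 1000)/(-16.1 + 1000) = 1010.8/983.9 = 1.027340
f = 1.027340^(1/-0.0389) = exp(ln(1.027340)/-0.0389) = exp(0.02697/-0.0389)
f = exp(-0.6934) = 0.4999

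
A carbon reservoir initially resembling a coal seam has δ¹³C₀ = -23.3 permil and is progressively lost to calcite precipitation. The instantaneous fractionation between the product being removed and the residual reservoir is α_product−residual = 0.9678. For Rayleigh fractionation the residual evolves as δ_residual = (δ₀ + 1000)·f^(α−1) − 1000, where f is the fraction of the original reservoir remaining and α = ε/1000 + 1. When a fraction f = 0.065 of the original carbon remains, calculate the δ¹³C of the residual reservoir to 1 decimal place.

Rayleigh residual: δ_res = (δ₀ + 1000)·f^(α−1) − 1000
α − 1 = -0.03220
f^(α−1) = 0.065^(-0.03220) = 1.092004
δ_res = (-23.3 + 1000) × 1.092004 − 1000 = 1066.560 − 1000 = 66.56 permil

66.6 permil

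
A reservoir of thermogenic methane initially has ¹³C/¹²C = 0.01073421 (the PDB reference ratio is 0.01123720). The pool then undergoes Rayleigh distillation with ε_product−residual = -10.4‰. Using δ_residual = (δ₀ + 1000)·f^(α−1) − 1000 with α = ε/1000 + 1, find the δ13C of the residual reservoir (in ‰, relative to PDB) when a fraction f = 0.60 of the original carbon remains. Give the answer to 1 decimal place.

δ₀ = (0.01073421/0.01123720 − 1)×1000 = (0.955239 − 1)×1000 = -44.761‰
α − 1 = ε/1000 = -0.0104
f^(α−1) = 0.60^(-0.0104) = 1.005327
δ_res = (-44.761 + 1000) × 1.005327 − 1000 = 960.327 − 1000 = -39.67‰

-39.7‰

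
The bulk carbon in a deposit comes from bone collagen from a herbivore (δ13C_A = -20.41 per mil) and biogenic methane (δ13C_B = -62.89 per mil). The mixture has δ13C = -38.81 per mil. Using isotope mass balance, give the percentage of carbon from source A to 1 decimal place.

56.7%

δ_mix = f_A·δ_A + (1 − f_A)·δ_B  ⇒  f_A = (δ_mix − δ_B)/(δ_A − δ_B)
f_A = (-38.81 − (-62.89)) / (-20.41 − (-62.89))
f_A = 24.08 / 42.48 = 0.5669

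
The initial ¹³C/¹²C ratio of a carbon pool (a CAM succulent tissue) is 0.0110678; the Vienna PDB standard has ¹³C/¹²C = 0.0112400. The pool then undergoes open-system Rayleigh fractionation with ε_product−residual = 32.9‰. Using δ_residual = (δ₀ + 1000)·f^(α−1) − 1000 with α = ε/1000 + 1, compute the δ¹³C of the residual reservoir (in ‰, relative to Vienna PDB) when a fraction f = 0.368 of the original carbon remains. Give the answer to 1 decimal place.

δ₀ = (0.0110678/0.0112400 − 1)×1000 = (0.984680 − 1)×1000 = -15.320‰
α − 1 = ε/1000 = 0.0329
f^(α−1) = 0.368^(0.0329) = 0.967646
δ_res = (-15.320 + 1000) × 0.967646 − 1000 = 952.821 − 1000 = -47.18‰

-47.2‰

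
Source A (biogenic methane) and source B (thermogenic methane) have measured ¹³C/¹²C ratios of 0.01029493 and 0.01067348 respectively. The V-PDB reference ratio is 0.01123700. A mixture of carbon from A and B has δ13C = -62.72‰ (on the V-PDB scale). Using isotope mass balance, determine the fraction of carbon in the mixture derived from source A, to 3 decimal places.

δ_A = (0.01029493/0.01123700 − 1)×1000 = (0.916164 − 1)×1000 = -83.836‰
δ_B = (0.01067348/0.01123700 − 1)×1000 = (0.949851 − 1)×1000 = -50.149‰
f_A = (δ_mix − δ_B)/(δ_A − δ_B) = (-62.72 − (-50.149))/(-83.836 − (-50.149))
f_A = -12.571 / -33.688 = 0.3732

0.373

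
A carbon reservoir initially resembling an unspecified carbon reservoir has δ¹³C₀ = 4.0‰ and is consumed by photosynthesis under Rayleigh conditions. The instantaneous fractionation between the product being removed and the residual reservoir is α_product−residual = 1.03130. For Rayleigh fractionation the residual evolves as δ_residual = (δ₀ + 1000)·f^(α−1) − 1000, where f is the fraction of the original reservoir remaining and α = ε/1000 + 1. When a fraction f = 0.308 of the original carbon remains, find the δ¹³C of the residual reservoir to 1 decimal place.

Rayleigh residual: δ_res = (δ₀ + 1000)·f^(α−1) − 1000
α − 1 = 0.03130
f^(α−1) = 0.308^(0.03130) = 0.963810
δ_res = (4.0 + 1000) × 0.963810 − 1000 = 967.666 − 1000 = -32.33‰

-32.3‰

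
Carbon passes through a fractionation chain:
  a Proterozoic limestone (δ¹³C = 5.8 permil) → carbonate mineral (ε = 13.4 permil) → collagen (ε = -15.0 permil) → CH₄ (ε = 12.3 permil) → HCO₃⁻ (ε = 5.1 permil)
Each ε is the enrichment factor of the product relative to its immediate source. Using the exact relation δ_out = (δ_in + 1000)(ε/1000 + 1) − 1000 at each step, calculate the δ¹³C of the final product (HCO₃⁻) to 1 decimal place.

21.5 permil

step 1: δ = (5.80 + 1000)·(13.4/1000 + 1) − 1000 = 19.28 permil
step 2: δ = (19.28 + 1000)·(-15.0/1000 + 1) − 1000 = 3.99 permil
step 3: δ = (3.99 + 1000)·(12.3/1000 + 1) − 1000 = 16.34 permil
step 4: δ = (16.34 + 1000)·(5.1/1000 + 1) − 1000 = 21.52 permil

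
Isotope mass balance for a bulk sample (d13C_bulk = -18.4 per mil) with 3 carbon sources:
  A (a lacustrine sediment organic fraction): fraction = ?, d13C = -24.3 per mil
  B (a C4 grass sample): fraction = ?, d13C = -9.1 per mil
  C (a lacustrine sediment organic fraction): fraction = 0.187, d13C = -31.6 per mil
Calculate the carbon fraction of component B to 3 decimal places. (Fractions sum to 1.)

Let f_B and f_A be the unknown fractions; fractions sum to 1 so f_B + f_A = 0.813.
Mass balance: Σ fᵢ·δᵢ = δ_bulk ⇒ f_B·(-9.1) + f_A·(-24.3) = -18.4 − (-5.909) = -12.491
Substitute f_A = 0.813 − f_B:
f_B·(-9.1 − -24.3) = -12.491 − 0.813×(-24.3) = 7.265
f_B = 7.265 / 15.2 = 0.4780

0.478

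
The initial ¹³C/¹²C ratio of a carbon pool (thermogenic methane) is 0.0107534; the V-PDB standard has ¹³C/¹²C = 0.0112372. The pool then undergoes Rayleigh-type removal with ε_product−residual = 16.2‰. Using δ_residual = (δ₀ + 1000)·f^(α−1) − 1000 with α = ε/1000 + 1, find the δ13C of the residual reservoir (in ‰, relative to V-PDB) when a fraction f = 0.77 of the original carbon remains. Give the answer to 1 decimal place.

δ₀ = (0.0107534/0.0112372 − 1)×1000 = (0.956947 − 1)×1000 = -43.053‰
α − 1 = ε/1000 = 0.0162
f^(α−1) = 0.77^(0.0162) = 0.995775
δ_res = (-43.053 + 1000) × 0.995775 − 1000 = 952.903 − 1000 = -47.10‰

-47.1‰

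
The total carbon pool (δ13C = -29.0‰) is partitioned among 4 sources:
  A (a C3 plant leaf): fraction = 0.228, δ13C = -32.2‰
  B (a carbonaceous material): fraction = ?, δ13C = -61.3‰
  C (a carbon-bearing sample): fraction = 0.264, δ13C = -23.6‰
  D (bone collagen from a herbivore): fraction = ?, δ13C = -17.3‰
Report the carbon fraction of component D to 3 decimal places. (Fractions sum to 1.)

Let f_D and f_B be the unknown fractions; fractions sum to 1 so f_D + f_B = 0.508.
Mass balance: Σ fᵢ·δᵢ = δ_bulk ⇒ f_D·(-17.3) + f_B·(-61.3) = -29.0 − (-13.572) = -15.428
Substitute f_B = 0.508 − f_D:
f_D·(-17.3 − -61.3) = -15.428 − 0.508×(-61.3) = 15.712
f_D = 15.712 / 44.0 = 0.3571

0.357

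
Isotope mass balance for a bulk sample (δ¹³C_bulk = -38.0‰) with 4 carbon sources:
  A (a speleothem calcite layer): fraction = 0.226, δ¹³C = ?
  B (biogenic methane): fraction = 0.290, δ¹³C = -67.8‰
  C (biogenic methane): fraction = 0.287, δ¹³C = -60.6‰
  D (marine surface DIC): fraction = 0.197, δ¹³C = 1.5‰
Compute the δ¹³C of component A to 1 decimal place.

-5.5‰

Isotope mass balance: δ_bulk = Σ fᵢ·δᵢ.
-38.0 = 0.226×δ_A + 0.290×(-67.8) + 0.287×(-60.6) + 0.197×(1.5)
0.226·δ_A = -38.0 − (-36.759) = -1.241
δ_A = -1.241 / 0.226 = -5.49‰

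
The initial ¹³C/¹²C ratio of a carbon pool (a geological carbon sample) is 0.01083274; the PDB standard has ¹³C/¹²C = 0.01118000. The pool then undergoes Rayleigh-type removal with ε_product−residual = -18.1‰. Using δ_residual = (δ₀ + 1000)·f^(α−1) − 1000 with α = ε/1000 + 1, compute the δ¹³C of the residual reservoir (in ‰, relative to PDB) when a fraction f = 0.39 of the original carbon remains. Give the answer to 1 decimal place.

-14.4‰

δ₀ = (0.01083274/0.01118000 − 1)×1000 = (0.968939 − 1)×1000 = -31.061‰
α − 1 = ε/1000 = -0.0181
f^(α−1) = 0.39^(-0.0181) = 1.017189
δ_res = (-31.061 + 1000) × 1.017189 − 1000 = 985.594 − 1000 = -14.41‰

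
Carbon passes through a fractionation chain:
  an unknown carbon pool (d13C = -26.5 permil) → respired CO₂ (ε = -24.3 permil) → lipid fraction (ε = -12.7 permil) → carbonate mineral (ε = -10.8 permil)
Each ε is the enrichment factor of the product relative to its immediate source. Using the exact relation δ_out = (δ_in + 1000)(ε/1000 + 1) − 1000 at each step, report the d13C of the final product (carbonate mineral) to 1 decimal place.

step 1: δ = (-26.50 + 1000)·(-24.3/1000 + 1) − 1000 = -50.16 permil
step 2: δ = (-50.16 + 1000)·(-12.7/1000 + 1) − 1000 = -62.22 permil
step 3: δ = (-62.22 + 1000)·(-10.8/1000 + 1) − 1000 = -72.35 permil

-72.3 permil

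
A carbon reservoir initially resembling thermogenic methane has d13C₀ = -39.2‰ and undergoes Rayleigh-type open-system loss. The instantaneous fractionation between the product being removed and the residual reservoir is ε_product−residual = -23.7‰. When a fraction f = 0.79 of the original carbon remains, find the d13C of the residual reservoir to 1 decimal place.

Rayleigh residual: δ_res = (δ₀ + 1000)·f^(α−1) − 1000
α = ε/1000 + 1 = 0.97630, so α − 1 = -0.02370
f^(α−1) = 0.79^(-0.02370) = 1.005602
δ_res = (-39.2 + 1000) × 1.005602 − 1000 = 966.183 − 1000 = -33.82‰

-33.8‰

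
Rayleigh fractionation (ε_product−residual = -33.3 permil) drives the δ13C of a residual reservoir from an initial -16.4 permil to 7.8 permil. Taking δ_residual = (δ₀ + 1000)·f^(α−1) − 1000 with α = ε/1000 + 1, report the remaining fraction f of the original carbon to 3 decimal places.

α − 1 = ε/1000 = -0.0333
(δ_res + 1000)/(δ₀ + 1000) = (7.8 + 1000)/(-16.4 + 1000) = 1007.8/983.6 = 1.024603
f = 1.024603^(1/-0.0333) = exp(ln(1.024603)/-0.0333) = exp(0.02431/-0.0333)
f = exp(-0.7299) = 0.4820

0.482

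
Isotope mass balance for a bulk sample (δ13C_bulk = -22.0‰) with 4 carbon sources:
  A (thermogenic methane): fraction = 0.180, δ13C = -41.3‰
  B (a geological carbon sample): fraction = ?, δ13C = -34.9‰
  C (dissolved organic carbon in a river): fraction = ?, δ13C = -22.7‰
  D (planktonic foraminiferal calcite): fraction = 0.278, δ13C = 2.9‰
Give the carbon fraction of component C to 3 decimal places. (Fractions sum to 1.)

0.290

Let f_C and f_B be the unknown fractions; fractions sum to 1 so f_C + f_B = 0.542.
Mass balance: Σ fᵢ·δᵢ = δ_bulk ⇒ f_C·(-22.7) + f_B·(-34.9) = -22.0 − (-6.628) = -15.372
Substitute f_B = 0.542 − f_C:
f_C·(-22.7 − -34.9) = -15.372 − 0.542×(-34.9) = 3.544
f_C = 3.544 / 12.2 = 0.2905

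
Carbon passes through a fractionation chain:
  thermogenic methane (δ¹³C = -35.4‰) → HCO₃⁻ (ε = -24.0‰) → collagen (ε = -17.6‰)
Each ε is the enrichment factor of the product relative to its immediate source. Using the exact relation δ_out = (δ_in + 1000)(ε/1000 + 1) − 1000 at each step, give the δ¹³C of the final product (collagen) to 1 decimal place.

step 1: δ = (-35.40 + 1000)·(-24.0/1000 + 1) − 1000 = -58.55‰
step 2: δ = (-58.55 + 1000)·(-17.6/1000 + 1) − 1000 = -75.12‰

-75.1‰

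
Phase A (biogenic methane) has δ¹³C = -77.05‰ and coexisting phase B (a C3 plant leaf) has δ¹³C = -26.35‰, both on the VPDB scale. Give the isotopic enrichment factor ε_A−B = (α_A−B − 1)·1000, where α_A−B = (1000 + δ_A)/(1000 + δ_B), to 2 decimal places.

-52.07‰

α_A−B = (1000 + -77.05) / (1000 + -26.35) = 922.95 / 973.65 = 0.947928
ε_A−B = (0.947928 − 1) × 1000 = -52.072‰
(The approximation ε ≈ δ_A − δ_B would give -50.70‰.)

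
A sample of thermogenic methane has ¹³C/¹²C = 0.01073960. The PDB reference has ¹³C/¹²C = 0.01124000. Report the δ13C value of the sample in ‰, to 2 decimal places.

-44.52‰

δ13C = (R_sample / R_standard − 1) × 1000
R_sample / R_standard = 0.01073960 / 0.01124000 = 0.955480
δ13C = (0.955480 − 1) × 1000 = -44.520‰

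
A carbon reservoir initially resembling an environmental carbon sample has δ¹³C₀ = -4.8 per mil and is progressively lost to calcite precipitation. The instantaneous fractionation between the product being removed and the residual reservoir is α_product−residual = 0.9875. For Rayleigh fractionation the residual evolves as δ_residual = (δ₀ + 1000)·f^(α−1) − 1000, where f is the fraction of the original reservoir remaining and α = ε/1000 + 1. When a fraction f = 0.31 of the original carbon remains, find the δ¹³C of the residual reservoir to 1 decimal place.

9.9 per mil

Rayleigh residual: δ_res = (δ₀ + 1000)·f^(α−1) − 1000
α − 1 = -0.01250
f^(α−1) = 0.31^(-0.01250) = 1.014747
δ_res = (-4.8 + 1000) × 1.014747 − 1000 = 1009.877 − 1000 = 9.88 per mil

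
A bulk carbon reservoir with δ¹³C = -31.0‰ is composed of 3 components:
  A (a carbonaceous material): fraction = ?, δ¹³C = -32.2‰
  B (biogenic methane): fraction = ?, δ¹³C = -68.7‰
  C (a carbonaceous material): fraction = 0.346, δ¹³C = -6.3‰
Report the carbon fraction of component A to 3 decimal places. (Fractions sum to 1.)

0.441

Let f_A and f_B be the unknown fractions; fractions sum to 1 so f_A + f_B = 0.654.
Mass balance: Σ fᵢ·δᵢ = δ_bulk ⇒ f_A·(-32.2) + f_B·(-68.7) = -31.0 − (-2.180) = -28.820
Substitute f_B = 0.654 − f_A:
f_A·(-32.2 − -68.7) = -28.820 − 0.654×(-68.7) = 16.110
f_A = 16.110 / 36.5 = 0.4414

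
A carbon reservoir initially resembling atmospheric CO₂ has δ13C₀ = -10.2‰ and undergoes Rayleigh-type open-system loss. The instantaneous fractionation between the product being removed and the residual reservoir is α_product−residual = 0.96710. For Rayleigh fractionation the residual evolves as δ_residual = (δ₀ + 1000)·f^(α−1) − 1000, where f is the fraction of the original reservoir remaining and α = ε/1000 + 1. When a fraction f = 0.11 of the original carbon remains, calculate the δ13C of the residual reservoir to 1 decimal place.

64.4‰

Rayleigh residual: δ_res = (δ₀ + 1000)·f^(α−1) − 1000
α − 1 = -0.03290
f^(α−1) = 0.11^(-0.03290) = 1.075321
δ_res = (-10.2 + 1000) × 1.075321 − 1000 = 1064.353 − 1000 = 64.35‰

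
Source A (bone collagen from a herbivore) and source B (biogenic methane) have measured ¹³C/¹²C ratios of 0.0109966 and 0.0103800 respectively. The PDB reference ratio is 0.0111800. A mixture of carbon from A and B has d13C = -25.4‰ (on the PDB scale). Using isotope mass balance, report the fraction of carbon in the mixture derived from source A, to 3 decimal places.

0.837

δ_A = (0.0109966/0.0111800 − 1)×1000 = (0.983596 − 1)×1000 = -16.404‰
δ_B = (0.0103800/0.0111800 − 1)×1000 = (0.928444 − 1)×1000 = -71.556‰
f_A = (δ_mix − δ_B)/(δ_A − δ_B) = (-25.4 − (-71.556))/(-16.404 − (-71.556))
f_A = 46.156 / 55.152 = 0.8369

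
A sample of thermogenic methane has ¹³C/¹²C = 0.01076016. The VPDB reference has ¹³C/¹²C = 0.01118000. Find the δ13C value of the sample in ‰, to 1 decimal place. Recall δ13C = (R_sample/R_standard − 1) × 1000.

-37.6‰

δ13C = (R_sample / R_standard − 1) × 1000
R_sample / R_standard = 0.01076016 / 0.01118000 = 0.962447
δ13C = (0.962447 − 1) × 1000 = -37.55‰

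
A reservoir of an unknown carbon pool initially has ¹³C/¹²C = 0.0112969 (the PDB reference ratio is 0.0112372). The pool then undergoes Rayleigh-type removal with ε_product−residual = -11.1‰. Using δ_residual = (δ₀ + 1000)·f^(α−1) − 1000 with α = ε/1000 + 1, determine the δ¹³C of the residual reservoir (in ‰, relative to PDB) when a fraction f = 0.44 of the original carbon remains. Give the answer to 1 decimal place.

δ₀ = (0.0112969/0.0112372 − 1)×1000 = (1.005313 − 1)×1000 = 5.313‰
α − 1 = ε/1000 = -0.0111
f^(α−1) = 0.44^(-0.0111) = 1.009155
δ_res = (5.313 + 1000) × 1.009155 − 1000 = 1014.516 − 1000 = 14.52‰

14.5‰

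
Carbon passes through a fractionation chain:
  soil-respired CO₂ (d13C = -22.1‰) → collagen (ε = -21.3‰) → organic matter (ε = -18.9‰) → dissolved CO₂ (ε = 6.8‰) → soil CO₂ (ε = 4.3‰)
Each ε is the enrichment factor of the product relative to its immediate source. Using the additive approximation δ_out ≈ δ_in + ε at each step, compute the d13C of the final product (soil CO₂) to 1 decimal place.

step 1: δ ≈ -22.1 + (-21.3) = -43.4‰
step 2: δ ≈ -43.4 + (-18.9) = -62.3‰
step 3: δ ≈ -62.3 + (6.8) = -55.5‰
step 4: δ ≈ -55.5 + (4.3) = -51.2‰

-51.2‰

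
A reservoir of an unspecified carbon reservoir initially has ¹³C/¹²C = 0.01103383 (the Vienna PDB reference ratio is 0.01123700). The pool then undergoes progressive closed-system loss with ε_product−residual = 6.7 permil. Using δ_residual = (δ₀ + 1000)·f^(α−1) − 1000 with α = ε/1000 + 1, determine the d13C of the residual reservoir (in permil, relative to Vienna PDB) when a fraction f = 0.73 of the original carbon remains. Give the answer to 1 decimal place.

δ₀ = (0.01103383/0.01123700 − 1)×1000 = (0.981920 − 1)×1000 = -18.080 permil
α − 1 = ε/1000 = 0.0067
f^(α−1) = 0.73^(0.0067) = 0.997894
δ_res = (-18.080 + 1000) × 0.997894 − 1000 = 979.851 − 1000 = -20.15 permil

-20.1 permil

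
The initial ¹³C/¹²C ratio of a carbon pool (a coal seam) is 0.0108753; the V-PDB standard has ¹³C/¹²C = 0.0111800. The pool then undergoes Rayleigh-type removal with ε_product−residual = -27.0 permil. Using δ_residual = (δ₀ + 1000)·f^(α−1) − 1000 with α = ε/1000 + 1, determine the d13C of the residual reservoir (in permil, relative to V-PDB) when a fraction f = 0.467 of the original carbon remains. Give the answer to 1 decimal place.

δ₀ = (0.0108753/0.0111800 − 1)×1000 = (0.972746 − 1)×1000 = -27.254 permil
α − 1 = ε/1000 = -0.0270
f^(α−1) = 0.467^(-0.0270) = 1.020771
δ_res = (-27.254 + 1000) × 1.020771 − 1000 = 992.951 − 1000 = -7.05 permil

-7.0 permil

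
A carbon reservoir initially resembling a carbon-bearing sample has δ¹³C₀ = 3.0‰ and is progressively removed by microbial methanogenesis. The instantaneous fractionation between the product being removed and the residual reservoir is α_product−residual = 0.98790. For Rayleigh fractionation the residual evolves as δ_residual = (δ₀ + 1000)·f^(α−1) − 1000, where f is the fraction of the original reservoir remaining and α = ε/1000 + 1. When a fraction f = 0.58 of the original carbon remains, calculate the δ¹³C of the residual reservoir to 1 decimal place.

Rayleigh residual: δ_res = (δ₀ + 1000)·f^(α−1) − 1000
α − 1 = -0.01210
f^(α−1) = 0.58^(-0.01210) = 1.006613
δ_res = (3.0 + 1000) × 1.006613 − 1000 = 1009.633 − 1000 = 9.63‰

9.6‰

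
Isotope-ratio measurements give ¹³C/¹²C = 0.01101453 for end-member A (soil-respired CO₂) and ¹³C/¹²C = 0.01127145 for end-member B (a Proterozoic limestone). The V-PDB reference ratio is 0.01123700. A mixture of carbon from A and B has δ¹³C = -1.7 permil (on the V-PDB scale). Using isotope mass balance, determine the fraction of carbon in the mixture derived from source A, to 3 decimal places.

δ_A = (0.01101453/0.01123700 − 1)×1000 = (0.980202 − 1)×1000 = -19.798 permil
δ_B = (0.01127145/0.01123700 − 1)×1000 = (1.003066 − 1)×1000 = 3.066 permil
f_A = (δ_mix − δ_B)/(δ_A − δ_B) = (-1.7 − (3.066))/(-19.798 − (3.066))
f_A = -4.766 / -22.864 = 0.2084

0.208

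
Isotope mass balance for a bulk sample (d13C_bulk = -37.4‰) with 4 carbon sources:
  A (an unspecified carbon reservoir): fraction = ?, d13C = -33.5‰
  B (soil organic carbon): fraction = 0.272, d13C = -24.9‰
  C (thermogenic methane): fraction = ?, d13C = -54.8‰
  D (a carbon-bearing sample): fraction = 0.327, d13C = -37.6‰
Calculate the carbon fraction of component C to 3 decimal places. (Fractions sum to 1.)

Let f_C and f_A be the unknown fractions; fractions sum to 1 so f_C + f_A = 0.401.
Mass balance: Σ fᵢ·δᵢ = δ_bulk ⇒ f_C·(-54.8) + f_A·(-33.5) = -37.4 − (-19.068) = -18.332
Substitute f_A = 0.401 − f_C:
f_C·(-54.8 − -33.5) = -18.332 − 0.401×(-33.5) = -4.898
f_C = -4.898 / -21.3 = 0.2300

0.230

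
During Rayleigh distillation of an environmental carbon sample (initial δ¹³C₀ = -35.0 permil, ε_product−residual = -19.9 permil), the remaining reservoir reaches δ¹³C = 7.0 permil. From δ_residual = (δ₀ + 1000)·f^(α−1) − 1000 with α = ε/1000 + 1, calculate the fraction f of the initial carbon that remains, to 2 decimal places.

α − 1 = ε/1000 = -0.0199
(δ_res + 1000)/(δ₀ + 1000) = (7.0 + 1000)/(-35.0 + 1000) = 1007.0/965.0 = 1.043523
f = 1.043523^(1/-0.0199) = exp(ln(1.043523)/-0.0199) = exp(0.04260/-0.0199)
f = exp(-2.1408) = 0.1176

0.12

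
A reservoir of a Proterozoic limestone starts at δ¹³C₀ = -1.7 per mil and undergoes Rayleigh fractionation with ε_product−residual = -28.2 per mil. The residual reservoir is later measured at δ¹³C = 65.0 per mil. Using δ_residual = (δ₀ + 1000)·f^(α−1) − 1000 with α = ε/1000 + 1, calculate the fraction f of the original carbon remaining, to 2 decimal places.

0.10

α − 1 = ε/1000 = -0.0282
(δ_res + 1000)/(δ₀ + 1000) = (65.0 + 1000)/(-1.7 + 1000) = 1065.0/998.3 = 1.066814
f = 1.066814^(1/-0.0282) = exp(ln(1.066814)/-0.0282) = exp(0.06468/-0.0282)
f = exp(-2.2935) = 0.1009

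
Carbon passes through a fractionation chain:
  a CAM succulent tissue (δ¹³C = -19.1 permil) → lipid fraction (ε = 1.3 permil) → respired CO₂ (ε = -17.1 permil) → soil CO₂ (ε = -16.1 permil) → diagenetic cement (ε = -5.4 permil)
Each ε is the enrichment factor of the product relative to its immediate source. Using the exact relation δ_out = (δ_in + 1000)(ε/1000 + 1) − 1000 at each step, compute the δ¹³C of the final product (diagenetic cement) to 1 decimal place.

step 1: δ = (-19.10 + 1000)·(1.3/1000 + 1) − 1000 = -17.82 permil
step 2: δ = (-17.82 + 1000)·(-17.1/1000 + 1) − 1000 = -34.62 permil
step 3: δ = (-34.62 + 1000)·(-16.1/1000 + 1) − 1000 = -50.16 permil
step 4: δ = (-50.16 + 1000)·(-5.4/1000 + 1) − 1000 = -55.29 permil

-55.3 permil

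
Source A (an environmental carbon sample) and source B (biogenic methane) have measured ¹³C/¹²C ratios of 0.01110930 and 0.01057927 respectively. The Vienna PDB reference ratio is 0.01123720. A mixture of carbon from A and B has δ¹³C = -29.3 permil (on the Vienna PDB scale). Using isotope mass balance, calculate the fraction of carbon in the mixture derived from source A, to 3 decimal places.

0.620

δ_A = (0.01110930/0.01123720 − 1)×1000 = (0.988618 − 1)×1000 = -11.382 permil
δ_B = (0.01057927/0.01123720 − 1)×1000 = (0.941451 − 1)×1000 = -58.549 permil
f_A = (δ_mix − δ_B)/(δ_A − δ_B) = (-29.3 − (-58.549))/(-11.382 − (-58.549))
f_A = 29.249 / 47.167 = 0.6201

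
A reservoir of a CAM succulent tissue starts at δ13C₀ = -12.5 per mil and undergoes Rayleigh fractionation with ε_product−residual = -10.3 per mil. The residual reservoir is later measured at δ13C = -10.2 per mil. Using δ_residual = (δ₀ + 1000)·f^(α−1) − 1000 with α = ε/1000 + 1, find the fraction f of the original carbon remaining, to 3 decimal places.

α − 1 = ε/1000 = -0.0103
(δ_res + 1000)/(δ₀ + 1000) = (-10.2 + 1000)/(-12.5 + 1000) = 989.8/987.5 = 1.002329
f = 1.002329^(1/-0.0103) = exp(ln(1.002329)/-0.0103) = exp(0.00233/-0.0103)
f = exp(-0.2259) = 0.7978

0.798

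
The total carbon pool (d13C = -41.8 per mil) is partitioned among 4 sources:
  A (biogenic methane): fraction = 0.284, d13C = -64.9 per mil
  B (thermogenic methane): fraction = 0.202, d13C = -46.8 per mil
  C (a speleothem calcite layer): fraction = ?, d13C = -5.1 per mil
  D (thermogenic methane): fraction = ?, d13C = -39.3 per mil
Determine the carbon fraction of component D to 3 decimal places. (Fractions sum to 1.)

0.330

Let f_D and f_C be the unknown fractions; fractions sum to 1 so f_D + f_C = 0.514.
Mass balance: Σ fᵢ·δᵢ = δ_bulk ⇒ f_D·(-39.3) + f_C·(-5.1) = -41.8 − (-27.885) = -13.915
Substitute f_C = 0.514 − f_D:
f_D·(-39.3 − -5.1) = -13.915 − 0.514×(-5.1) = -11.293
f_D = -11.293 / -34.2 = 0.3302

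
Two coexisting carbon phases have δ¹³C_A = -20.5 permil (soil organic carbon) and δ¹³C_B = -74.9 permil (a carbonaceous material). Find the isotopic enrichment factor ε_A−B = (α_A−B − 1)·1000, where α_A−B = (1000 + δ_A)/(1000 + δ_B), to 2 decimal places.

58.80 permil

α_A−B = (1000 + -20.5) / (1000 + -74.9) = 979.5 / 925.1 = 1.058804
ε_A−B = (1.058804 − 1) × 1000 = 58.804 permil
(The approximation ε ≈ δ_A − δ_B would give 54.4 permil.)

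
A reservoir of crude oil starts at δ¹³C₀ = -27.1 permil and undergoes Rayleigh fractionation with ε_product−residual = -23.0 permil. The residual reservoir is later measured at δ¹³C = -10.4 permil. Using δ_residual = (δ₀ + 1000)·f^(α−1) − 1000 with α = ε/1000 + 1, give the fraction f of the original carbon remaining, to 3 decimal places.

α − 1 = ε/1000 = -0.0230
(δ_res + 1000)/(δ₀ + 1000) = (-10.4 + 1000)/(-27.1 + 1000) = 989.6/972.9 = 1.017165
f = 1.017165^(1/-0.0230) = exp(ln(1.017165)/-0.0230) = exp(0.01702/-0.0230)
f = exp(-0.7400) = 0.4771

0.477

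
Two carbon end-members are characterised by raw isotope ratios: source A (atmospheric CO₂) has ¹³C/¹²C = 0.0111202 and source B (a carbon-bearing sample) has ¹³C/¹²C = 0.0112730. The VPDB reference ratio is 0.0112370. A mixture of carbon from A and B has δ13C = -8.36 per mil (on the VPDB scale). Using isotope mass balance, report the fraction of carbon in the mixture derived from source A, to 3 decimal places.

0.850

δ_A = (0.0111202/0.0112370 − 1)×1000 = (0.989606 − 1)×1000 = -10.394 per mil
δ_B = (0.0112730/0.0112370 − 1)×1000 = (1.003204 − 1)×1000 = 3.204 per mil
f_A = (δ_mix − δ_B)/(δ_A − δ_B) = (-8.36 − (3.204))/(-10.394 − (3.204))
f_A = -11.564 / -13.598 = 0.8504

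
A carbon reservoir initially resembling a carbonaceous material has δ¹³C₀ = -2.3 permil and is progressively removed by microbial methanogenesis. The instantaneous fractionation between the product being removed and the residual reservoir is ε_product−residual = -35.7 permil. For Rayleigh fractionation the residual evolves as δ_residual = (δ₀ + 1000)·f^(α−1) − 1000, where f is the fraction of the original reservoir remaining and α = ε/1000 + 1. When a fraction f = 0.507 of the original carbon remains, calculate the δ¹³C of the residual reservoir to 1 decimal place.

Rayleigh residual: δ_res = (δ₀ + 1000)·f^(α−1) − 1000
α = ε/1000 + 1 = 0.96430, so α − 1 = -0.03570
f^(α−1) = 0.507^(-0.03570) = 1.024545
δ_res = (-2.3 + 1000) × 1.024545 − 1000 = 1022.189 − 1000 = 22.19 permil

22.2 permil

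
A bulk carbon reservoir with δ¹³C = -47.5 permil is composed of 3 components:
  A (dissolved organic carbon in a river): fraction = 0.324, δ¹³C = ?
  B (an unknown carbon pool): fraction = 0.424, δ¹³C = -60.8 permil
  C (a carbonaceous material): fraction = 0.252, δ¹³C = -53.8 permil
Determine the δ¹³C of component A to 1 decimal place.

Isotope mass balance: δ_bulk = Σ fᵢ·δᵢ.
-47.5 = 0.324×δ_A + 0.424×(-60.8) + 0.252×(-53.8)
0.324·δ_A = -47.5 − (-39.337) = -8.163
δ_A = -8.163 / 0.324 = -25.20 permil

-25.2 permil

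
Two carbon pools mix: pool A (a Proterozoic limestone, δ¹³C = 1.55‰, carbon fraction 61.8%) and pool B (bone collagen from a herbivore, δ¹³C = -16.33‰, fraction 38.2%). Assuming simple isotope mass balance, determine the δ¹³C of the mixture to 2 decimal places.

δ_mix = f_A·δ_A + f_B·δ_B
δ_mix = 0.618 × (1.55) + 0.382 × (-16.33)
δ_mix = 0.958 + -6.238 = -5.280‰

-5.28‰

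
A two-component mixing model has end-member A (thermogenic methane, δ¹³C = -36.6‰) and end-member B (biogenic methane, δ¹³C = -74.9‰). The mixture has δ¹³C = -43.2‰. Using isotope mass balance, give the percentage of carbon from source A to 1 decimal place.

δ_mix = f_A·δ_A + (1 − f_A)·δ_B  ⇒  f_A = (δ_mix − δ_B)/(δ_A − δ_B)
f_A = (-43.2 − (-74.9)) / (-36.6 − (-74.9))
f_A = 31.7 / 38.3 = 0.8277

82.8%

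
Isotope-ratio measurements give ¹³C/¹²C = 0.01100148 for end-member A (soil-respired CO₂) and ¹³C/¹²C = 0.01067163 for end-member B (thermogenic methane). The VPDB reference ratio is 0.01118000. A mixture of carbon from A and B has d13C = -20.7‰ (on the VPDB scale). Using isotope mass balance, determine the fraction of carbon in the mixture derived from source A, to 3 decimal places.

δ_A = (0.01100148/0.01118000 − 1)×1000 = (0.984032 − 1)×1000 = -15.968‰
δ_B = (0.01067163/0.01118000 − 1)×1000 = (0.954529 − 1)×1000 = -45.471‰
f_A = (δ_mix − δ_B)/(δ_A − δ_B) = (-20.7 − (-45.471))/(-15.968 − (-45.471))
f_A = 24.771 / 29.504 = 0.8396

0.840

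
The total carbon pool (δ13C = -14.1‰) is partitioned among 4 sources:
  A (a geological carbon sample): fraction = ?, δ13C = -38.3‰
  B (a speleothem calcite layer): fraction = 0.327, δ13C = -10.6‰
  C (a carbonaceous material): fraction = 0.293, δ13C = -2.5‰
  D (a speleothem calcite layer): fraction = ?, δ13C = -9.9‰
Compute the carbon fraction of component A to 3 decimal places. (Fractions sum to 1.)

Let f_A and f_D be the unknown fractions; fractions sum to 1 so f_A + f_D = 0.380.
Mass balance: Σ fᵢ·δᵢ = δ_bulk ⇒ f_A·(-38.3) + f_D·(-9.9) = -14.1 − (-4.199) = -9.901
Substitute f_D = 0.380 − f_A:
f_A·(-38.3 − -9.9) = -9.901 − 0.380×(-9.9) = -6.139
f_A = -6.139 / -28.4 = 0.2162

0.216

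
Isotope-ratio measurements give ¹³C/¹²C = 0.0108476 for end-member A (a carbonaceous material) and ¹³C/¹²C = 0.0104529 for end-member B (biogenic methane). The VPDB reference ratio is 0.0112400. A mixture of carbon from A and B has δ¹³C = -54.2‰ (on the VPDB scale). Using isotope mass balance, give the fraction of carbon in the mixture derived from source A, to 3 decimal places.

0.451

δ_A = (0.0108476/0.0112400 − 1)×1000 = (0.965089 − 1)×1000 = -34.911‰
δ_B = (0.0104529/0.0112400 − 1)×1000 = (0.929973 − 1)×1000 = -70.027‰
f_A = (δ_mix − δ_B)/(δ_A − δ_B) = (-54.2 − (-70.027))/(-34.911 − (-70.027))
f_A = 15.827 / 35.116 = 0.4507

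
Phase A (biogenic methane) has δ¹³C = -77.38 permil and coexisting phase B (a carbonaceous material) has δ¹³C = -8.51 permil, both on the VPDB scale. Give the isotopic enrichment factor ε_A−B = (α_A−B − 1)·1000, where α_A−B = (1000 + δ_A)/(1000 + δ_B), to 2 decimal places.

-69.46 permil

α_A−B = (1000 + -77.38) / (1000 + -8.51) = 922.62 / 991.49 = 0.930539
ε_A−B = (0.930539 − 1) × 1000 = -69.461 permil
(The approximation ε ≈ δ_A − δ_B would give -68.87 permil.)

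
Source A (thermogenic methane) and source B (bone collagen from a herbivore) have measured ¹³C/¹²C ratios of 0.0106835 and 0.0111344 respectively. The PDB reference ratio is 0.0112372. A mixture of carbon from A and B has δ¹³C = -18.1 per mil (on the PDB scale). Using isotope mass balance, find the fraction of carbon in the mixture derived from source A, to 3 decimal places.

δ_A = (0.0106835/0.0112372 − 1)×1000 = (0.950726 − 1)×1000 = -49.274 per mil
δ_B = (0.0111344/0.0112372 − 1)×1000 = (0.990852 − 1)×1000 = -9.148 per mil
f_A = (δ_mix − δ_B)/(δ_A − δ_B) = (-18.1 − (-9.148))/(-49.274 − (-9.148))
f_A = -8.952 / -40.126 = 0.2231

0.223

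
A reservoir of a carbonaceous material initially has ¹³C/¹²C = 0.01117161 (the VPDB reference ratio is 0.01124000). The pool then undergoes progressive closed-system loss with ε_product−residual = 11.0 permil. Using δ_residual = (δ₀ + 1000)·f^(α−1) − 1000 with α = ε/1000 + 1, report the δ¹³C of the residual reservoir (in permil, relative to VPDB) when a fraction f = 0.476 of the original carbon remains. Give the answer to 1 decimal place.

-14.2 permil

δ₀ = (0.01117161/0.01124000 − 1)×1000 = (0.993915 − 1)×1000 = -6.085 permil
α − 1 = ε/1000 = 0.0110
f^(α−1) = 0.476^(0.0110) = 0.991868
δ_res = (-6.085 + 1000) × 0.991868 − 1000 = 985.832 − 1000 = -14.17 permil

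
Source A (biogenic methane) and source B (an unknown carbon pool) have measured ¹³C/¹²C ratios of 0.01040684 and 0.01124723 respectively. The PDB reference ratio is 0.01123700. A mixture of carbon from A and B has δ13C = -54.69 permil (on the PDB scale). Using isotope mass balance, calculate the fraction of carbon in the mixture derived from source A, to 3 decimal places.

0.743

δ_A = (0.01040684/0.01123700 − 1)×1000 = (0.926123 − 1)×1000 = -73.877 permil
δ_B = (0.01124723/0.01123700 − 1)×1000 = (1.000910 − 1)×1000 = 0.910 permil
f_A = (δ_mix − δ_B)/(δ_A − δ_B) = (-54.69 − (0.910))/(-73.877 − (0.910))
f_A = -55.600 / -74.788 = 0.7434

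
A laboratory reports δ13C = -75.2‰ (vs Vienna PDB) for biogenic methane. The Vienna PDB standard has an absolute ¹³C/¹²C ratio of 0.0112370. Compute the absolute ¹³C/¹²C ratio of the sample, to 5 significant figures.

0.010392

R_sample = R_standard × (δ13C/1000 + 1)
R_sample = 0.0112370 × (-75.2/1000 + 1) = 0.0112370 × 0.924800
R_sample = 0.0103920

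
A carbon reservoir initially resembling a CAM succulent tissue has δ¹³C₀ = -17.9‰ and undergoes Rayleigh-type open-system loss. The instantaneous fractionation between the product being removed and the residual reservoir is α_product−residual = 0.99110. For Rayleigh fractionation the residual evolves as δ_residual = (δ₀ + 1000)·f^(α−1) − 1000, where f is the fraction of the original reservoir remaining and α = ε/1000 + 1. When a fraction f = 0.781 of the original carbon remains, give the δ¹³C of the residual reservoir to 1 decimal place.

-15.7‰

Rayleigh residual: δ_res = (δ₀ + 1000)·f^(α−1) − 1000
α − 1 = -0.00890
f^(α−1) = 0.781^(-0.00890) = 1.002202
δ_res = (-17.9 + 1000) × 1.002202 − 1000 = 984.263 − 1000 = -15.74‰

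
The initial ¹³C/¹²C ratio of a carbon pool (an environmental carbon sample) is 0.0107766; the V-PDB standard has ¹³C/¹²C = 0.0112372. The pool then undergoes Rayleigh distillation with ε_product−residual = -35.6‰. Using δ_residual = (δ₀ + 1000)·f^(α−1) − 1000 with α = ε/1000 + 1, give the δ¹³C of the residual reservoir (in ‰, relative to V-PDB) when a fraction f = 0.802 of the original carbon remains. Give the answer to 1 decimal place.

-33.4‰

δ₀ = (0.0107766/0.0112372 − 1)×1000 = (0.959011 − 1)×1000 = -40.989‰
α − 1 = ε/1000 = -0.0356
f^(α−1) = 0.802^(-0.0356) = 1.007886
δ_res = (-40.989 + 1000) × 1.007886 − 1000 = 966.574 − 1000 = -33.43‰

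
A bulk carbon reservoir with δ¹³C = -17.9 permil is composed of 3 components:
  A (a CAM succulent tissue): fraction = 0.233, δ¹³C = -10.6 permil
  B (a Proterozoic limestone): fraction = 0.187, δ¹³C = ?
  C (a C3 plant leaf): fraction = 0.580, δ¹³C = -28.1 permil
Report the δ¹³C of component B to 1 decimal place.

Isotope mass balance: δ_bulk = Σ fᵢ·δᵢ.
-17.9 = 0.233×(-10.6) + 0.187×δ_B + 0.580×(-28.1)
0.187·δ_B = -17.9 − (-18.768) = 0.868
δ_B = 0.868 / 0.187 = 4.64 permil

4.6 permil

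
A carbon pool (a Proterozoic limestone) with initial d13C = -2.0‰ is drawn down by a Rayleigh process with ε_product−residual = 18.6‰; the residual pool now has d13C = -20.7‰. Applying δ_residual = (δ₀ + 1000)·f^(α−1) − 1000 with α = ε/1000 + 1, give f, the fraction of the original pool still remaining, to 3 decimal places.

0.362

α − 1 = ε/1000 = 0.0186
(δ_res + 1000)/(δ₀ + 1000) = (-20.7 + 1000)/(-2.0 + 1000) = 979.3/998.0 = 0.981263
f = 0.981263^(1/0.0186) = exp(ln(0.981263)/0.0186) = exp(-0.01892/0.0186)
f = exp(-1.0169) = 0.3617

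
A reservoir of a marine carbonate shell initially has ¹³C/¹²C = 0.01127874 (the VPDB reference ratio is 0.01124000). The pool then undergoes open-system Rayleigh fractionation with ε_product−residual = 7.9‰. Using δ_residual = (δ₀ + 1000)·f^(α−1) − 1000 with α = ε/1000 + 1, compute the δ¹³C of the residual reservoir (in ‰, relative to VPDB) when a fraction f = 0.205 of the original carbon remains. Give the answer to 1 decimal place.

-9.0‰

δ₀ = (0.01127874/0.01124000 − 1)×1000 = (1.003447 − 1)×1000 = 3.447‰
α − 1 = ε/1000 = 0.0079
f^(α−1) = 0.205^(0.0079) = 0.987559
δ_res = (3.447 + 1000) × 0.987559 − 1000 = 990.962 − 1000 = -9.04‰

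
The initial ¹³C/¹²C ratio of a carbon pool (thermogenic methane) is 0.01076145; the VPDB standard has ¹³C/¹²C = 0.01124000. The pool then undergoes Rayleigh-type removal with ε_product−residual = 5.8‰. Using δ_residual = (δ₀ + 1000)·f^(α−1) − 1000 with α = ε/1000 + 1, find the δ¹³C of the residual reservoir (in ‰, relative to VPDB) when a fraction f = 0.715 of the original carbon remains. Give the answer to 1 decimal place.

-44.4‰

δ₀ = (0.01076145/0.01124000 − 1)×1000 = (0.957424 − 1)×1000 = -42.576‰
α − 1 = ε/1000 = 0.0058
f^(α−1) = 0.715^(0.0058) = 0.998056
δ_res = (-42.576 + 1000) × 0.998056 − 1000 = 955.563 − 1000 = -44.44‰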